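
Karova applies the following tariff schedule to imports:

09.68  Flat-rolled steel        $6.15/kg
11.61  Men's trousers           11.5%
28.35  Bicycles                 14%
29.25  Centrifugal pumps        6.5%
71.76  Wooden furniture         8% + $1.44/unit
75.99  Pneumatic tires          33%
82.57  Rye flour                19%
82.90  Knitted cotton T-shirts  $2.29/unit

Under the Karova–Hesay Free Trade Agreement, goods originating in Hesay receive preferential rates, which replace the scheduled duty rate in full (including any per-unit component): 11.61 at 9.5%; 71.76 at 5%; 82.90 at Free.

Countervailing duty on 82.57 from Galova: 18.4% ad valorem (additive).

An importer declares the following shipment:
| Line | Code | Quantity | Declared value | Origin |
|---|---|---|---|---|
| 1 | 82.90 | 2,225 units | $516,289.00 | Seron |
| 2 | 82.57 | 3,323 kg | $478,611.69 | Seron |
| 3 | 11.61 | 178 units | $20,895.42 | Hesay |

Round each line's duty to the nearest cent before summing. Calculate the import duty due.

$98,016.53

Line 1 (82.90, Seron, 2,225 units, $516,289.00):
Base rate for 82.90 is $2.29/unit.
82.90 has an FTA preferential rate, but origin Seron is not Hesay; base rate stands.
Duty = 2,225 × $2.29 = $5,095.25.
Line 2 (82.57, Seron, 3,323 kg, $478,611.69):
Base rate for 82.57 is 19%.
The additional-duty order on 82.57 targets Galova, not Seron; it does not apply.
Duty = $478,611.69 × 19% = $90,936.22.
Line 3 (11.61, Hesay, 178 units, $20,895.42):
Base rate for 11.61 is 11.5%.
Origin Hesay qualifies under the Karova–Hesay agreement and 11.61 is covered: preferential rate 9.5% applies instead.
Duty = $20,895.42 × 9.5% = $1,985.06.
Total = $5,095.25 + $90,936.22 + $1,985.06 = $98,016.53.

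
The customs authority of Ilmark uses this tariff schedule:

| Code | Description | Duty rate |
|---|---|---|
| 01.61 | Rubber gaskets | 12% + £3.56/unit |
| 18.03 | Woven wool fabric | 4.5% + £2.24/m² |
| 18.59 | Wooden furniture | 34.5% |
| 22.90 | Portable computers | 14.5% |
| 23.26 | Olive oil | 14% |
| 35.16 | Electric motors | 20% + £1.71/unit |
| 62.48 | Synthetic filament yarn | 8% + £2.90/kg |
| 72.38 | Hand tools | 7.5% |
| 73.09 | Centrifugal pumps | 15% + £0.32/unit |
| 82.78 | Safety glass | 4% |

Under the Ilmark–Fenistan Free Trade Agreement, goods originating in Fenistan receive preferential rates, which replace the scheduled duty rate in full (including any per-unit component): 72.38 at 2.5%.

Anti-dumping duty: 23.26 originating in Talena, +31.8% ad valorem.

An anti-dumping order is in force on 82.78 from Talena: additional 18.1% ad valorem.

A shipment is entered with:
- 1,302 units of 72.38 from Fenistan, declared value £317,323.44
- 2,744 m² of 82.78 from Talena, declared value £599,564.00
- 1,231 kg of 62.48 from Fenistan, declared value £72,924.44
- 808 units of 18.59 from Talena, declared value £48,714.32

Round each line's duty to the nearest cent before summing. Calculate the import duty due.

Line 1 (72.38, Fenistan, 1,302 units, £317,323.44):
Base rate for 72.38 is 7.5%.
Origin Fenistan qualifies under the Ilmark–Fenistan agreement and 72.38 is covered: preferential rate 2.5% applies instead.
Duty = £317,323.44 × 2.5% = £7,933.09.
Line 2 (82.78, Talena, 2,744 m², £599,564.00):
Base rate for 82.78 is 4%.
Additional duty on 82.78 from Talena: +18.1%. Applied ad valorem rate: 4% + 18.1% = 22.1%.
Duty = £599,564.00 × 22.1% = £132,503.64.
Line 3 (62.48, Fenistan, 1,231 kg, £72,924.44):
Base rate for 62.48 is 8% + £2.90/kg.
Origin Fenistan is the FTA partner but 62.48 is not on the preference list; base rate stands.
Duty = £72,924.44 × 8% + 1,231 × £2.90 = £9,403.86.
Line 4 (18.59, Talena, 808 units, £48,714.32):
Base rate for 18.59 is 34.5%.
Duty = £48,714.32 × 34.5% = £16,806.44.
Total = £7,933.09 + £132,503.64 + £9,403.86 + £16,806.44 = £166,647.03.

£166,647.03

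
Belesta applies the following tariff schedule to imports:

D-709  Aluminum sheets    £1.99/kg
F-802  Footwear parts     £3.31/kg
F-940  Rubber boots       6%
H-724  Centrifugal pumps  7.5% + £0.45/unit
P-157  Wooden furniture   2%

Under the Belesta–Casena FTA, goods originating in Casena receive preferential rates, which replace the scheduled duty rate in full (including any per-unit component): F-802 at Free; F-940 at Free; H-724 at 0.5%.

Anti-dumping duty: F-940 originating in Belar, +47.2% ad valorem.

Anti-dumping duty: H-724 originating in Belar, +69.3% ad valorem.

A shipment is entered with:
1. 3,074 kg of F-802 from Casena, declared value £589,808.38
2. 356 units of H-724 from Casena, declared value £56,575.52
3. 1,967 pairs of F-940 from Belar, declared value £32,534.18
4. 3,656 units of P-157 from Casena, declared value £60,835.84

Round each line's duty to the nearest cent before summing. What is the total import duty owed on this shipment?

£18,807.78

Line 1 (F-802, Casena, 3,074 kg, £589,808.38):
Base rate for F-802 is £3.31/kg.
Origin Casena qualifies under the Belesta–Casena agreement and F-802 is covered: preferential rate Free applies instead.
Duty = £589,808.38 × 0% = £0.00.
Line 2 (H-724, Casena, 356 units, £56,575.52):
Base rate for H-724 is 7.5% + £0.45/unit.
Origin Casena qualifies under the Belesta–Casena agreement and H-724 is covered: preferential rate 0.5% applies instead.
The additional-duty order on H-724 targets Belar, not Casena; it does not apply.
Duty = £56,575.52 × 0.5% = £282.88.
Line 3 (F-940, Belar, 1,967 pairs, £32,534.18):
Base rate for F-940 is 6%.
F-940 has an FTA preferential rate, but origin Belar is not Casena; base rate stands.
Additional duty on F-940 from Belar: +47.2%. Applied ad valorem rate: 6% + 47.2% = 53.2%.
Duty = £32,534.18 × 53.2% = £17,308.18.
Line 4 (P-157, Casena, 3,656 units, £60,835.84):
Base rate for P-157 is 2%.
Origin Casena is the FTA partner but P-157 is not on the preference list; base rate stands.
Duty = £60,835.84 × 2% = £1,216.72.
Total = £0.00 + £282.88 + £17,308.18 + £1,216.72 = £18,807.78.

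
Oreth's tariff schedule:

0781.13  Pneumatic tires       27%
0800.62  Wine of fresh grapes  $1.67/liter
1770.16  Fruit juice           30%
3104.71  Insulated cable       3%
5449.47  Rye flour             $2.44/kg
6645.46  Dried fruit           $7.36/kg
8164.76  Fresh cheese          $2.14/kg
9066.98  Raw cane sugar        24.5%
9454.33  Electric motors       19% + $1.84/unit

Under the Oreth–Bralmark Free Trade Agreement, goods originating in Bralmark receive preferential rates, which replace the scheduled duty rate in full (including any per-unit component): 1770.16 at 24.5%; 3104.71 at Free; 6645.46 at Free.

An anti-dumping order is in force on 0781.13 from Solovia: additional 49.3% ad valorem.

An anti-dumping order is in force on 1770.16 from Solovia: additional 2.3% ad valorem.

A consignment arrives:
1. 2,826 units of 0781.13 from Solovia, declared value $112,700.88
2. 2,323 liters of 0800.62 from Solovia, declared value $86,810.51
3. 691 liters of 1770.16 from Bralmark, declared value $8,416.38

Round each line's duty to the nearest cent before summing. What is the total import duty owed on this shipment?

Line 1 (0781.13, Solovia, 2,826 units, $112,700.88):
Base rate for 0781.13 is 27%.
Additional duty on 0781.13 from Solovia: +49.3%. Applied ad valorem rate: 27% + 49.3% = 76.3%.
Duty = $112,700.88 × 76.3% = $85,990.77.
Line 2 (0800.62, Solovia, 2,323 liters, $86,810.51):
Base rate for 0800.62 is $1.67/liter.
Duty = 2,323 × $1.67 = $3,879.41.
Line 3 (1770.16, Bralmark, 691 liters, $8,416.38):
Base rate for 1770.16 is 30%.
Origin Bralmark qualifies under the Oreth–Bralmark agreement and 1770.16 is covered: preferential rate 24.5% applies instead.
The additional-duty order on 1770.16 targets Solovia, not Bralmark; it does not apply.
Duty = $8,416.38 × 24.5% = $2,062.01.
Total = $85,990.77 + $3,879.41 + $2,062.01 = $91,932.19.

$91,932.19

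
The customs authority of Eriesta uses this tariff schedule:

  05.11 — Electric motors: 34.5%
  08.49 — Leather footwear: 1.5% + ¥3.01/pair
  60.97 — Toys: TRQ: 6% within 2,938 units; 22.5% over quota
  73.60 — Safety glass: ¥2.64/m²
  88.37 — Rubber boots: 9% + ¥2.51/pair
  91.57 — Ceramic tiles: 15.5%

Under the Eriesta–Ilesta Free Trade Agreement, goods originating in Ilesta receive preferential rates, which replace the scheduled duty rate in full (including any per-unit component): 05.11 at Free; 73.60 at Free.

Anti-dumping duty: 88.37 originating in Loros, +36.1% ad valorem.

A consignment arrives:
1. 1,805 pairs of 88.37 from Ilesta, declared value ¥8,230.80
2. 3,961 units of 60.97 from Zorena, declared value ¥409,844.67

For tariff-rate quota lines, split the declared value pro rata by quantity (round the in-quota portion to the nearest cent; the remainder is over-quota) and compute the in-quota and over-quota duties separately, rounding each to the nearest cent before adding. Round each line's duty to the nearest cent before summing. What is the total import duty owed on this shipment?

Line 1 (88.37, Ilesta, 1,805 pairs, ¥8,230.80):
Base rate for 88.37 is 9% + ¥2.51/pair.
Origin Ilesta is the FTA partner but 88.37 is not on the preference list; base rate stands.
The additional-duty order on 88.37 targets Loros, not Ilesta; it does not apply.
Duty = ¥8,230.80 × 9% + 1,805 × ¥2.51 = ¥5,271.32.
Line 2 (60.97, Zorena, 3,961 units, ¥409,844.67):
Code 60.97 is under a tariff-rate quota (threshold 2,938 units). In-quota: 2,938 units at 6%; over-quota: 1,023 units at 22.5%.
Pro-rata value split: in-quota = ¥409,844.67 × 2,938/3,961 = ¥303,994.86; over-quota = ¥409,844.67 − ¥303,994.86 = ¥105,849.81.
In-quota duty = ¥303,994.86 × 6% = ¥18,239.69. Over-quota duty = ¥105,849.81 × 22.5% = ¥23,816.21.
Line duty = ¥18,239.69 + ¥23,816.21 = ¥42,055.90.
Total = ¥5,271.32 + ¥42,055.90 = ¥47,327.22.

¥47,327.22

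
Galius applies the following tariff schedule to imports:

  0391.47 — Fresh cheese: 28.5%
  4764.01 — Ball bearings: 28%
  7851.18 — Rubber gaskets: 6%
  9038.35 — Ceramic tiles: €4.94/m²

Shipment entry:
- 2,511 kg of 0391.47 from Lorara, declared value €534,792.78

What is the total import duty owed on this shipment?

Line 1 (0391.47, Lorara, 2,511 kg, €534,792.78):
Base rate for 0391.47 is 28.5%.
Duty = €534,792.78 × 28.5% = €152,415.94.

€152,415.94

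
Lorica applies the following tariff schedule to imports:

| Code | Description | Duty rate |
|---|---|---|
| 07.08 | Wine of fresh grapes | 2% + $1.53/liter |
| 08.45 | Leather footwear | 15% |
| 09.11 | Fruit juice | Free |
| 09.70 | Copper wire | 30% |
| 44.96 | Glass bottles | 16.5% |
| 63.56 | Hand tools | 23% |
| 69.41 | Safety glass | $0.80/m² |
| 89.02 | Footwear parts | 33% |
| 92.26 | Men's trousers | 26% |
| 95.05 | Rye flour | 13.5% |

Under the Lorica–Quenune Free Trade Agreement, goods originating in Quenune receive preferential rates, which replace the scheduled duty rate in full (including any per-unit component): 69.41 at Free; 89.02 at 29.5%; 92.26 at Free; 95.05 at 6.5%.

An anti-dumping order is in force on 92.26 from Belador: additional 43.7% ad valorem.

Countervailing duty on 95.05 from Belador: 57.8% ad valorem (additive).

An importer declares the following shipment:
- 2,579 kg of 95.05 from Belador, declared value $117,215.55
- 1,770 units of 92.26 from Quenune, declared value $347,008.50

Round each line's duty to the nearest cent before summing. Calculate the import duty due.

$83,574.69

Line 1 (95.05, Belador, 2,579 kg, $117,215.55):
Base rate for 95.05 is 13.5%.
95.05 has an FTA preferential rate, but origin Belador is not Quenune; base rate stands.
Additional duty on 95.05 from Belador: +57.8%. Applied ad valorem rate: 13.5% + 57.8% = 71.3%.
Duty = $117,215.55 × 71.3% = $83,574.69.
Line 2 (92.26, Quenune, 1,770 units, $347,008.50):
Base rate for 92.26 is 26%.
Origin Quenune qualifies under the Lorica–Quenune agreement and 92.26 is covered: preferential rate Free applies instead.
The additional-duty order on 92.26 targets Belador, not Quenune; it does not apply.
Duty = $347,008.50 × 0% = $0.00.
Total = $83,574.69 + $0.00 = $83,574.69.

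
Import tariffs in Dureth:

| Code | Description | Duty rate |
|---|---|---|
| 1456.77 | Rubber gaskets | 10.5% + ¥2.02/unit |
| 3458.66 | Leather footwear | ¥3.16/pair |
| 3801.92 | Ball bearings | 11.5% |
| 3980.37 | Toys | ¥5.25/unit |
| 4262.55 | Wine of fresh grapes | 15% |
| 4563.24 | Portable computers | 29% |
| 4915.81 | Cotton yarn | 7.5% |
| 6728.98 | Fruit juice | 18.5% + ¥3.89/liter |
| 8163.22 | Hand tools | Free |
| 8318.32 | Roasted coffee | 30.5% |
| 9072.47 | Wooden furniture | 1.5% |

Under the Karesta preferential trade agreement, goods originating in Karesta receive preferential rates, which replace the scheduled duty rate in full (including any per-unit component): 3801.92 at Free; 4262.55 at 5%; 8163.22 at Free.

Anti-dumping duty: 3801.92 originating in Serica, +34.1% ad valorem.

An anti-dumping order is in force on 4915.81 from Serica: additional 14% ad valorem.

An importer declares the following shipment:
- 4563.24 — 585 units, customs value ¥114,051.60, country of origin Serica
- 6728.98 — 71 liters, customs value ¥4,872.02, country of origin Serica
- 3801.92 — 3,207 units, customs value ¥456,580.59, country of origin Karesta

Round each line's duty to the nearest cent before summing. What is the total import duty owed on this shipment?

Line 1 (4563.24, Serica, 585 units, ¥114,051.60):
Base rate for 4563.24 is 29%.
Duty = ¥114,051.60 × 29% = ¥33,074.96.
Line 2 (6728.98, Serica, 71 liters, ¥4,872.02):
Base rate for 6728.98 is 18.5% + ¥3.89/liter.
Duty = ¥4,872.02 × 18.5% + 71 × ¥3.89 = ¥1,177.51.
Line 3 (3801.92, Karesta, 3,207 units, ¥456,580.59):
Base rate for 3801.92 is 11.5%.
Origin Karesta qualifies under the Dureth–Karesta agreement and 3801.92 is covered: preferential rate Free applies instead.
The additional-duty order on 3801.92 targets Serica, not Karesta; it does not apply.
Duty = ¥456,580.59 × 0% = ¥0.00.
Total = ¥33,074.96 + ¥1,177.51 + ¥0.00 = ¥34,252.47.

¥34,252.47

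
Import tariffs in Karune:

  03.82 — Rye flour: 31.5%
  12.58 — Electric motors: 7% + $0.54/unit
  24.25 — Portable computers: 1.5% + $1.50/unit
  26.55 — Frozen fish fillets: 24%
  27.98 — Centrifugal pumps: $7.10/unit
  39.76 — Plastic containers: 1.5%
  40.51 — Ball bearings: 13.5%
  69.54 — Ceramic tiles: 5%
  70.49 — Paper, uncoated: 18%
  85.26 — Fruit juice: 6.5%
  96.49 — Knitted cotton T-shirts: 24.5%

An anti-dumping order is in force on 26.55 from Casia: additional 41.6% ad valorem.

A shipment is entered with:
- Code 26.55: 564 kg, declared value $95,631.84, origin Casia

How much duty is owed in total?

Line 1 (26.55, Casia, 564 kg, $95,631.84):
Base rate for 26.55 is 24%.
Additional duty on 26.55 from Casia: +41.6%. Applied ad valorem rate: 24% + 41.6% = 65.6%.
Duty = $95,631.84 × 65.6% = $62,734.49.

$62,734.49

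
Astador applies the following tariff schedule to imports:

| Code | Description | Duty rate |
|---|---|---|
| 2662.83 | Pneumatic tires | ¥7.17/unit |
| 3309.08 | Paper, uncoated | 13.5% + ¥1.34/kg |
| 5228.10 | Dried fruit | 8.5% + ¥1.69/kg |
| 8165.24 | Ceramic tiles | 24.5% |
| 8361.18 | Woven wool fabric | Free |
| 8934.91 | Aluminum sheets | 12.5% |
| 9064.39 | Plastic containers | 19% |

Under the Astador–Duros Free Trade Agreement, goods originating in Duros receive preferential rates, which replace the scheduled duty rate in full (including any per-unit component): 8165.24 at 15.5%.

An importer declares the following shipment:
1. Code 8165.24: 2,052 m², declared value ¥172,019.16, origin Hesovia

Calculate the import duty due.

¥42,144.69

Line 1 (8165.24, Hesovia, 2,052 m², ¥172,019.16):
Base rate for 8165.24 is 24.5%.
8165.24 has an FTA preferential rate, but origin Hesovia is not Duros; base rate stands.
Duty = ¥172,019.16 × 24.5% = ¥42,144.69.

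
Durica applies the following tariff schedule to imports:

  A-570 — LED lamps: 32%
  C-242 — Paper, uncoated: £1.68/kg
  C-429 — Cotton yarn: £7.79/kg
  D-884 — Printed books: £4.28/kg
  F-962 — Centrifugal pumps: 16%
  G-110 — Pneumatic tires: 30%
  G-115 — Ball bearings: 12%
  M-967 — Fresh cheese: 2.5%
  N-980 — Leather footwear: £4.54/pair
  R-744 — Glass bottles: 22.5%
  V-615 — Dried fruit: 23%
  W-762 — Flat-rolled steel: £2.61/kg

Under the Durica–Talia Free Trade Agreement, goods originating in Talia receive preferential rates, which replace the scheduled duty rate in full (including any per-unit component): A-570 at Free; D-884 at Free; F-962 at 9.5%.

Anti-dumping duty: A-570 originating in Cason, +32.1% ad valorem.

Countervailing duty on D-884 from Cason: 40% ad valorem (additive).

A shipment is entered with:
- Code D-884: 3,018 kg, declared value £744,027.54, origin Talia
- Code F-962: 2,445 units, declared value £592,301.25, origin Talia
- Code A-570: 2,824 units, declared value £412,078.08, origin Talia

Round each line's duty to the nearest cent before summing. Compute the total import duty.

Line 1 (D-884, Talia, 3,018 kg, £744,027.54):
Base rate for D-884 is £4.28/kg.
Origin Talia qualifies under the Durica–Talia agreement and D-884 is covered: preferential rate Free applies instead.
The additional-duty order on D-884 targets Cason, not Talia; it does not apply.
Duty = £744,027.54 × 0% = £0.00.
Line 2 (F-962, Talia, 2,445 units, £592,301.25):
Base rate for F-962 is 16%.
Origin Talia qualifies under the Durica–Talia agreement and F-962 is covered: preferential rate 9.5% applies instead.
Duty = £592,301.25 × 9.5% = £56,268.62.
Line 3 (A-570, Talia, 2,824 units, £412,078.08):
Base rate for A-570 is 32%.
Origin Talia qualifies under the Durica–Talia agreement and A-570 is covered: preferential rate Free applies instead.
The additional-duty order on A-570 targets Cason, not Talia; it does not apply.
Duty = £412,078.08 × 0% = £0.00.
Total = £0.00 + £56,268.62 + £0.00 = £56,268.62.

£56,268.62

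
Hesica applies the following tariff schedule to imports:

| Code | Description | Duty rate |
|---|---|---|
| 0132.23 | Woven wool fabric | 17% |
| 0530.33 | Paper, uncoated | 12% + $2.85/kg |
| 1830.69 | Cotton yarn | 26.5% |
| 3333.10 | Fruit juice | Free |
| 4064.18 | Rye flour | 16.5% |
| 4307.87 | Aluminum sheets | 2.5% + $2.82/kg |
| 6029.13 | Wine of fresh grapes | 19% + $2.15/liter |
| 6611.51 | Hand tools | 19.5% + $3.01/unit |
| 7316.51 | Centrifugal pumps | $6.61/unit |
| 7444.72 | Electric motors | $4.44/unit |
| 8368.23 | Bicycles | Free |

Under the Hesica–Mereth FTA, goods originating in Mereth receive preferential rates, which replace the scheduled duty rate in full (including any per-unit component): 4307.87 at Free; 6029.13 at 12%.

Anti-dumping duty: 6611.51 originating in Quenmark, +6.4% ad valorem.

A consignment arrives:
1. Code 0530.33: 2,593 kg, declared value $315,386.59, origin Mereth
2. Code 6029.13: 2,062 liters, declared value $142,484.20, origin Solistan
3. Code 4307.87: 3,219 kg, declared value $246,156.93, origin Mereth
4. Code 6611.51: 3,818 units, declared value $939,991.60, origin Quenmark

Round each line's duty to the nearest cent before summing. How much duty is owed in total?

Line 1 (0530.33, Mereth, 2,593 kg, $315,386.59):
Base rate for 0530.33 is 12% + $2.85/kg.
Origin Mereth is the FTA partner but 0530.33 is not on the preference list; base rate stands.
Duty = $315,386.59 × 12% + 2,593 × $2.85 = $45,236.44.
Line 2 (6029.13, Solistan, 2,062 liters, $142,484.20):
Base rate for 6029.13 is 19% + $2.15/liter.
6029.13 has an FTA preferential rate, but origin Solistan is not Mereth; base rate stands.
Duty = $142,484.20 × 19% + 2,062 × $2.15 = $31,505.30.
Line 3 (4307.87, Mereth, 3,219 kg, $246,156.93):
Base rate for 4307.87 is 2.5% + $2.82/kg.
Origin Mereth qualifies under the Hesica–Mereth agreement and 4307.87 is covered: preferential rate Free applies instead.
Duty = $246,156.93 × 0% = $0.00.
Line 4 (6611.51, Quenmark, 3,818 units, $939,991.60):
Base rate for 6611.51 is 19.5% + $3.01/unit.
Additional duty on 6611.51 from Quenmark: +6.4%. Applied ad valorem rate: 19.5% + 6.4% = 25.9%.
Duty = $939,991.60 × 25.9% + 3,818 × $3.01 = $254,950.00.
Total = $45,236.44 + $31,505.30 + $0.00 + $254,950.00 = $331,691.74.

$331,691.74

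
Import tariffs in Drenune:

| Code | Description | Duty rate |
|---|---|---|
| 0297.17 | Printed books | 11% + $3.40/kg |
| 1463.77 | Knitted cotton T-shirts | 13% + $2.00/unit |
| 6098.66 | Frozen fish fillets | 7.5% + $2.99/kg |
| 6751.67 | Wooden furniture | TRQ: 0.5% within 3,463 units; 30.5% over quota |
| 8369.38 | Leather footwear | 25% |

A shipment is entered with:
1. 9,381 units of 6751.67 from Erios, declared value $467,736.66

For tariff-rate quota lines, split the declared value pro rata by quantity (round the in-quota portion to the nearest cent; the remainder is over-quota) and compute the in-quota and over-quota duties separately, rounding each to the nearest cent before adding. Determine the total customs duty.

Line 1 (6751.67, Erios, 9,381 units, $467,736.66):
Code 6751.67 is under a tariff-rate quota (threshold 3,463 units). In-quota: 3,463 units at 0.5%; over-quota: 5,918 units at 30.5%.
Pro-rata value split: in-quota = $467,736.66 × 3,463/9,381 = $172,665.18; over-quota = $467,736.66 − $172,665.18 = $295,071.48.
In-quota duty = $172,665.18 × 0.5% = $863.33. Over-quota duty = $295,071.48 × 30.5% = $89,996.80.
Line duty = $863.33 + $89,996.80 = $90,860.13.

$90,860.13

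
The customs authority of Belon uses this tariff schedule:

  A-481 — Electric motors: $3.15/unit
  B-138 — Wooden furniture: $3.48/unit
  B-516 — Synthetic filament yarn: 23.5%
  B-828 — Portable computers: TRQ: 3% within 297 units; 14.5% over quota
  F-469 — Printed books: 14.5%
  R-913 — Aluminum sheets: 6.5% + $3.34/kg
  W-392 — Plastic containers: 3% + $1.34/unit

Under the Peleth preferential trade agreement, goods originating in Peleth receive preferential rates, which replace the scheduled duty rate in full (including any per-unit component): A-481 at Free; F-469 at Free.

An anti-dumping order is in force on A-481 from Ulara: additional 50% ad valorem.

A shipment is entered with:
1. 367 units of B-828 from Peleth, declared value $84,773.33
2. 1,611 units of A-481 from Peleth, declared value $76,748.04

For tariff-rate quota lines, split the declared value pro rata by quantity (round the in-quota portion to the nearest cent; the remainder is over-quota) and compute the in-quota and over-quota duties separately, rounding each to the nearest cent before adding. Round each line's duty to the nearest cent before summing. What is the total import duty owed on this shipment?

Line 1 (B-828, Peleth, 367 units, $84,773.33):
Code B-828 is under a tariff-rate quota (threshold 297 units). In-quota: 297 units at 3%; over-quota: 70 units at 14.5%.
Pro-rata value split: in-quota = $84,773.33 × 297/367 = $68,604.03; over-quota = $84,773.33 − $68,604.03 = $16,169.30.
In-quota duty = $68,604.03 × 3% = $2,058.12. Over-quota duty = $16,169.30 × 14.5% = $2,344.55.
Line duty = $2,058.12 + $2,344.55 = $4,402.67.
Line 2 (A-481, Peleth, 1,611 units, $76,748.04):
Base rate for A-481 is $3.15/unit.
Origin Peleth qualifies under the Belon–Peleth agreement and A-481 is covered: preferential rate Free applies instead.
The additional-duty order on A-481 targets Ulara, not Peleth; it does not apply.
Duty = $76,748.04 × 0% = $0.00.
Total = $4,402.67 + $0.00 = $4,402.67.

$4,402.67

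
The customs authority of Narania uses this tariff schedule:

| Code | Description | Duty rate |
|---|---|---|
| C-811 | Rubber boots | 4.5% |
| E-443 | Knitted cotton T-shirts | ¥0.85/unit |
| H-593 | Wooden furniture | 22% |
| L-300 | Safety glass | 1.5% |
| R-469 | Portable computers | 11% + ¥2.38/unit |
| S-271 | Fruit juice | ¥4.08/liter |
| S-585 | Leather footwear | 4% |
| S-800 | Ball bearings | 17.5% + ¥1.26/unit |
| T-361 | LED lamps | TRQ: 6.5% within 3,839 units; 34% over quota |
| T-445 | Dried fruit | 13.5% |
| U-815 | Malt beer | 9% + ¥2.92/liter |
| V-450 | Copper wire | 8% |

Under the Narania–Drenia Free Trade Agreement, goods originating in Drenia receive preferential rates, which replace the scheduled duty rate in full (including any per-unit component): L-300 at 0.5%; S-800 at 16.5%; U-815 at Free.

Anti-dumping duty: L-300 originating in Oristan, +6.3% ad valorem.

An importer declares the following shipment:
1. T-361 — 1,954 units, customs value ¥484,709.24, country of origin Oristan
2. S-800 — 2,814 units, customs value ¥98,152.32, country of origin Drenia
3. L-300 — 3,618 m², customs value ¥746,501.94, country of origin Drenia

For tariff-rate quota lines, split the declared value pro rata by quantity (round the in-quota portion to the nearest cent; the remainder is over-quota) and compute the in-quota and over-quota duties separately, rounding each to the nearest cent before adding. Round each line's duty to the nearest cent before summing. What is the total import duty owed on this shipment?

Line 1 (T-361, Oristan, 1,954 units, ¥484,709.24):
Code T-361 is under a tariff-rate quota (threshold 3,839 units). Quantity 1,954 units is within the quota, so the in-quota rate 6.5% applies to the full value.
Duty = ¥484,709.24 × 6.5% = ¥31,506.10.
Line 2 (S-800, Drenia, 2,814 units, ¥98,152.32):
Base rate for S-800 is 17.5% + ¥1.26/unit.
Origin Drenia qualifies under the Narania–Drenia agreement and S-800 is covered: preferential rate 16.5% applies instead.
Duty = ¥98,152.32 × 16.5% = ¥16,195.13.
Line 3 (L-300, Drenia, 3,618 m², ¥746,501.94):
Base rate for L-300 is 1.5%.
Origin Drenia qualifies under the Narania–Drenia agreement and L-300 is covered: preferential rate 0.5% applies instead.
The additional-duty order on L-300 targets Oristan, not Drenia; it does not apply.
Duty = ¥746,501.94 × 0.5% = ¥3,732.51.
Total = ¥31,506.10 + ¥16,195.13 + ¥3,732.51 = ¥51,433.74.

¥51,433.74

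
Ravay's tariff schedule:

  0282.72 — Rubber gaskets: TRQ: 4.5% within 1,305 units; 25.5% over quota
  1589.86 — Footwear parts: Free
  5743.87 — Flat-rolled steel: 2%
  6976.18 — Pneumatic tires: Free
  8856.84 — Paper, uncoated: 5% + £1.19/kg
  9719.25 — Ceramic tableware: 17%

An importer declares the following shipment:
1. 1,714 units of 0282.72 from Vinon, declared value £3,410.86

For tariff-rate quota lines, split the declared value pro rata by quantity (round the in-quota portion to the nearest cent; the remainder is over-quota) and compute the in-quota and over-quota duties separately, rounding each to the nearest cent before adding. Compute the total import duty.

Line 1 (0282.72, Vinon, 1,714 units, £3,410.86):
Code 0282.72 is under a tariff-rate quota (threshold 1,305 units). In-quota: 1,305 units at 4.5%; over-quota: 409 units at 25.5%.
Pro-rata value split: in-quota = £3,410.86 × 1,305/1,714 = £2,596.95; over-quota = £3,410.86 − £2,596.95 = £813.91.
In-quota duty = £2,596.95 × 4.5% = £116.86. Over-quota duty = £813.91 × 25.5% = £207.55.
Line duty = £116.86 + £207.55 = £324.41.

£324.41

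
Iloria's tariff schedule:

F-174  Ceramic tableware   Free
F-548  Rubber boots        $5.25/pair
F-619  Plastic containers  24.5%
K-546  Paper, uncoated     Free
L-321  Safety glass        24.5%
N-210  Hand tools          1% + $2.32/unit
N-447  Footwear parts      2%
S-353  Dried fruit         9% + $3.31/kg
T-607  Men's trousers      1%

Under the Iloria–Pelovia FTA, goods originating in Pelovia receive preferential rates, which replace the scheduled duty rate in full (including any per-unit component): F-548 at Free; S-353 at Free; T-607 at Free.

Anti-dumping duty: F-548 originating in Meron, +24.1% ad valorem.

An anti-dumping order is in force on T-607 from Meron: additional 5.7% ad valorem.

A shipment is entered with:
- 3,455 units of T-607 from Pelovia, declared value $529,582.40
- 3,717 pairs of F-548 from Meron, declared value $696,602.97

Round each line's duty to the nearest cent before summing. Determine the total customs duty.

$187,395.57

Line 1 (T-607, Pelovia, 3,455 units, $529,582.40):
Base rate for T-607 is 1%.
Origin Pelovia qualifies under the Iloria–Pelovia agreement and T-607 is covered: preferential rate Free applies instead.
The additional-duty order on T-607 targets Meron, not Pelovia; it does not apply.
Duty = $529,582.40 × 0% = $0.00.
Line 2 (F-548, Meron, 3,717 pairs, $696,602.97):
Base rate for F-548 is $5.25/pair.
F-548 has an FTA preferential rate, but origin Meron is not Pelovia; base rate stands.
Additional duty on F-548 from Meron: +24.1% ad valorem. Applied ad valorem rate = 24.1%.
Duty = $696,602.97 × 24.1% + 3,717 × $5.25 = $187,395.57.
Total = $0.00 + $187,395.57 = $187,395.57.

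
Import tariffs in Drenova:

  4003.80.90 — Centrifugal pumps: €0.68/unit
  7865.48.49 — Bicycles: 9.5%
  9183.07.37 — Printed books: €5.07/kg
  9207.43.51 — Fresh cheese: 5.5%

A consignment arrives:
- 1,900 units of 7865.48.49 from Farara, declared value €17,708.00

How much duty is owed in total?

Line 1 (7865.48.49, Farara, 1,900 units, €17,708.00):
Base rate for 7865.48.49 is 9.5%.
Duty = €17,708.00 × 9.5% = €1,682.26.

€1,682.26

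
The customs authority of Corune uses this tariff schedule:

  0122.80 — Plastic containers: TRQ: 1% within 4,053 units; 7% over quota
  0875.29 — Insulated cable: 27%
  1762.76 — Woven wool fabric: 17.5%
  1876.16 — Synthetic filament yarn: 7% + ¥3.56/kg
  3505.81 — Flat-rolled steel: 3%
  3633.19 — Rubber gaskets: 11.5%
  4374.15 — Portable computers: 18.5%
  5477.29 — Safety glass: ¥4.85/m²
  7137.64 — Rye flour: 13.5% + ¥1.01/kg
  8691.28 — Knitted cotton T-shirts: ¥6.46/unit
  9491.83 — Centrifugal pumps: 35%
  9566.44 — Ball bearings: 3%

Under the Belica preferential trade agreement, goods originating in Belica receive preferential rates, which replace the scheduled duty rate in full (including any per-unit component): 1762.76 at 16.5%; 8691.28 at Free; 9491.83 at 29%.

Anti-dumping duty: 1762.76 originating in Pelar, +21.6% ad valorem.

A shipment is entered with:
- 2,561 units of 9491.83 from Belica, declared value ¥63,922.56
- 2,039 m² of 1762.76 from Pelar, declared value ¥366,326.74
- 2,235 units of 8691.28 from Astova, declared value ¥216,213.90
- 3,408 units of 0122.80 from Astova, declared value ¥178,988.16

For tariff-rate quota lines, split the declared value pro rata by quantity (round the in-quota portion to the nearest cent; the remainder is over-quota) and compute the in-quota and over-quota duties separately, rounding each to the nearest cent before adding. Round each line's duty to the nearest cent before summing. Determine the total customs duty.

Line 1 (9491.83, Belica, 2,561 units, ¥63,922.56):
Base rate for 9491.83 is 35%.
Origin Belica qualifies under the Corune–Belica agreement and 9491.83 is covered: preferential rate 29% applies instead.
Duty = ¥63,922.56 × 29% = ¥18,537.54.
Line 2 (1762.76, Pelar, 2,039 m², ¥366,326.74):
Base rate for 1762.76 is 17.5%.
1762.76 has an FTA preferential rate, but origin Pelar is not Belica; base rate stands.
Additional duty on 1762.76 from Pelar: +21.6%. Applied ad valorem rate: 17.5% + 21.6% = 39.1%.
Duty = ¥366,326.74 × 39.1% = ¥143,233.76.
Line 3 (8691.28, Astova, 2,235 units, ¥216,213.90):
Base rate for 8691.28 is ¥6.46/unit.
8691.28 has an FTA preferential rate, but origin Astova is not Belica; base rate stands.
Duty = 2,235 × ¥6.46 = ¥14,438.10.
Line 4 (0122.80, Astova, 3,408 units, ¥178,988.16):
Code 0122.80 is under a tariff-rate quota (threshold 4,053 units). Quantity 3,408 units is within the quota, so the in-quota rate 1% applies to the full value.
Duty = ¥178,988.16 × 1% = ¥1,789.88.
Total = ¥18,537.54 + ¥143,233.76 + ¥14,438.10 + ¥1,789.88 = ¥177,999.28.

¥177,999.28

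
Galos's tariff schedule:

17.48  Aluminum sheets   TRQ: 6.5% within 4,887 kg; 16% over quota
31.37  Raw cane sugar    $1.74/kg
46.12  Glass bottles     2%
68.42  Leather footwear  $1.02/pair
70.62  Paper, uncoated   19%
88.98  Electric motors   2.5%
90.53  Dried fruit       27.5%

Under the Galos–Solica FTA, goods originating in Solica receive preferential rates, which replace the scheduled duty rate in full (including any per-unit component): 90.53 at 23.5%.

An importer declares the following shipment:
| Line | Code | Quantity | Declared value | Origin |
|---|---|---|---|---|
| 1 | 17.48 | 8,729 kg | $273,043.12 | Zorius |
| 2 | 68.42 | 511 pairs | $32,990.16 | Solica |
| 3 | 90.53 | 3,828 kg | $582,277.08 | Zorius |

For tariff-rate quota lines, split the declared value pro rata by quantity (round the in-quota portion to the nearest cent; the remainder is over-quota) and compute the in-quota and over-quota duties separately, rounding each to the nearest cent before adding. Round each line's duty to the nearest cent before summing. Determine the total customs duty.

$189,812.11

Line 1 (17.48, Zorius, 8,729 kg, $273,043.12):
Code 17.48 is under a tariff-rate quota (threshold 4,887 kg). In-quota: 4,887 kg at 6.5%; over-quota: 3,842 kg at 16%.
Pro-rata value split: in-quota = $273,043.12 × 4,887/8,729 = $152,865.36; over-quota = $273,043.12 − $152,865.36 = $120,177.76.
In-quota duty = $152,865.36 × 6.5% = $9,936.25. Over-quota duty = $120,177.76 × 16% = $19,228.44.
Line duty = $9,936.25 + $19,228.44 = $29,164.69.
Line 2 (68.42, Solica, 511 pairs, $32,990.16):
Base rate for 68.42 is $1.02/pair.
Origin Solica is the FTA partner but 68.42 is not on the preference list; base rate stands.
Duty = 511 × $1.02 = $521.22.
Line 3 (90.53, Zorius, 3,828 kg, $582,277.08):
Base rate for 90.53 is 27.5%.
90.53 has an FTA preferential rate, but origin Zorius is not Solica; base rate stands.
Duty = $582,277.08 × 27.5% = $160,126.20.
Total = $29,164.69 + $521.22 + $160,126.20 = $189,812.11.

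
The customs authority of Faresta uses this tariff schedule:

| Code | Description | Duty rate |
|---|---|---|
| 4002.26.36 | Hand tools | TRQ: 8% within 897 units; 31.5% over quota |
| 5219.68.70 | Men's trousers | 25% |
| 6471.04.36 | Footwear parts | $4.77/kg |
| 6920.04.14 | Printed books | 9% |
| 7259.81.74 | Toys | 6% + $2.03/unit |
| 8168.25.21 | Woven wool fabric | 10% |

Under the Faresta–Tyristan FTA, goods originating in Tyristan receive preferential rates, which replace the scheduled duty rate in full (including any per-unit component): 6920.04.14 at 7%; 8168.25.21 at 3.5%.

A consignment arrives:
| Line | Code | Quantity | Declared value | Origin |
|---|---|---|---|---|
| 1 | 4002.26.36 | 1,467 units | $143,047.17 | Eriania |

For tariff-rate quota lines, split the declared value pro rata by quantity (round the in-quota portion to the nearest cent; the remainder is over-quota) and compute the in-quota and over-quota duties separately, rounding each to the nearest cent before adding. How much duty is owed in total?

Line 1 (4002.26.36, Eriania, 1,467 units, $143,047.17):
Code 4002.26.36 is under a tariff-rate quota (threshold 897 units). In-quota: 897 units at 8%; over-quota: 570 units at 31.5%.
Pro-rata value split: in-quota = $143,047.17 × 897/1,467 = $87,466.47; over-quota = $143,047.17 − $87,466.47 = $55,580.70.
In-quota duty = $87,466.47 × 8% = $6,997.32. Over-quota duty = $55,580.70 × 31.5% = $17,507.92.
Line duty = $6,997.32 + $17,507.92 = $24,505.24.

$24,505.24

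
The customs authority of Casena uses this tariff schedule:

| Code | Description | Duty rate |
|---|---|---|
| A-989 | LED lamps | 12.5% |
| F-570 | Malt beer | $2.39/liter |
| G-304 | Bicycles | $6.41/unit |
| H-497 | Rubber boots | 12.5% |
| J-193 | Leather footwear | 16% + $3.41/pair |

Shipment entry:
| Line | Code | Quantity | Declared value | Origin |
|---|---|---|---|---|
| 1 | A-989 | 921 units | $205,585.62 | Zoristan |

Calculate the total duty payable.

Line 1 (A-989, Zoristan, 921 units, $205,585.62):
Base rate for A-989 is 12.5%.
Duty = $205,585.62 × 12.5% = $25,698.20.

$25,698.20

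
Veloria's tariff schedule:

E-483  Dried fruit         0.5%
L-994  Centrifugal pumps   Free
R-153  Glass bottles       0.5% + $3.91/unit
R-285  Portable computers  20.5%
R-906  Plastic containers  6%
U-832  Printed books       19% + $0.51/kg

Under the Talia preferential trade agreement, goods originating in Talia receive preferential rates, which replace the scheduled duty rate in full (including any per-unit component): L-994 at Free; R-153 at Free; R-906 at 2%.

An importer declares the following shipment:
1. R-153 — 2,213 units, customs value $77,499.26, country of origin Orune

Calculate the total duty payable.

Line 1 (R-153, Orune, 2,213 units, $77,499.26):
Base rate for R-153 is 0.5% + $3.91/unit.
R-153 has an FTA preferential rate, but origin Orune is not Talia; base rate stands.
Duty = $77,499.26 × 0.5% + 2,213 × $3.91 = $9,040.33.

$9,040.33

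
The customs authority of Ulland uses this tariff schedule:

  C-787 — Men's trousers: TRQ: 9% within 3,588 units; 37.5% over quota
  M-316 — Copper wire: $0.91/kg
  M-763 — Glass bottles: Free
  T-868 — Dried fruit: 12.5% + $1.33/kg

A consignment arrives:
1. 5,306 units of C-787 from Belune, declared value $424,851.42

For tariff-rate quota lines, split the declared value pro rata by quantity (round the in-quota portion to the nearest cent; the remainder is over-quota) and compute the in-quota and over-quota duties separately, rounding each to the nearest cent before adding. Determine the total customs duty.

Line 1 (C-787, Belune, 5,306 units, $424,851.42):
Code C-787 is under a tariff-rate quota (threshold 3,588 units). In-quota: 3,588 units at 9%; over-quota: 1,718 units at 37.5%.
Pro-rata value split: in-quota = $424,851.42 × 3,588/5,306 = $287,291.16; over-quota = $424,851.42 − $287,291.16 = $137,560.26.
In-quota duty = $287,291.16 × 9% = $25,856.20. Over-quota duty = $137,560.26 × 37.5% = $51,585.10.
Line duty = $25,856.20 + $51,585.10 = $77,441.30.

$77,441.30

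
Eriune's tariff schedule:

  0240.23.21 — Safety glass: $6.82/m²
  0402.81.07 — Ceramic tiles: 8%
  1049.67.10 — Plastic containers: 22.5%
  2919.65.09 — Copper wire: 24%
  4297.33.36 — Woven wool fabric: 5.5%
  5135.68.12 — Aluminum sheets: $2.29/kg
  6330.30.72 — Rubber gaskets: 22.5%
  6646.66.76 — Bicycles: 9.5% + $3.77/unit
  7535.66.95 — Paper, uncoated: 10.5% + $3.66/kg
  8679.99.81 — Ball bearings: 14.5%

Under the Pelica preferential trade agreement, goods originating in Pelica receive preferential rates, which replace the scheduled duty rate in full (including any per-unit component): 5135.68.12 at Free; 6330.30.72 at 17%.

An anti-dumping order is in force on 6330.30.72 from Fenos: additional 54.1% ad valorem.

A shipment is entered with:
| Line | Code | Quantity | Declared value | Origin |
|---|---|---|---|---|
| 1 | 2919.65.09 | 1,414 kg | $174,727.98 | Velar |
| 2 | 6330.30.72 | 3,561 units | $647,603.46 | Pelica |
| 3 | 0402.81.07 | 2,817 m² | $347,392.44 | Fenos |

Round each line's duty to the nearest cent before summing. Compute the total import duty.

$179,818.71

Line 1 (2919.65.09, Velar, 1,414 kg, $174,727.98):
Base rate for 2919.65.09 is 24%.
Duty = $174,727.98 × 24% = $41,934.72.
Line 2 (6330.30.72, Pelica, 3,561 units, $647,603.46):
Base rate for 6330.30.72 is 22.5%.
Origin Pelica qualifies under the Eriune–Pelica agreement and 6330.30.72 is covered: preferential rate 17% applies instead.
The additional-duty order on 6330.30.72 targets Fenos, not Pelica; it does not apply.
Duty = $647,603.46 × 17% = $110,092.59.
Line 3 (0402.81.07, Fenos, 2,817 m², $347,392.44):
Base rate for 0402.81.07 is 8%.
Duty = $347,392.44 × 8% = $27,791.40.
Total = $41,934.72 + $110,092.59 + $27,791.40 = $179,818.71.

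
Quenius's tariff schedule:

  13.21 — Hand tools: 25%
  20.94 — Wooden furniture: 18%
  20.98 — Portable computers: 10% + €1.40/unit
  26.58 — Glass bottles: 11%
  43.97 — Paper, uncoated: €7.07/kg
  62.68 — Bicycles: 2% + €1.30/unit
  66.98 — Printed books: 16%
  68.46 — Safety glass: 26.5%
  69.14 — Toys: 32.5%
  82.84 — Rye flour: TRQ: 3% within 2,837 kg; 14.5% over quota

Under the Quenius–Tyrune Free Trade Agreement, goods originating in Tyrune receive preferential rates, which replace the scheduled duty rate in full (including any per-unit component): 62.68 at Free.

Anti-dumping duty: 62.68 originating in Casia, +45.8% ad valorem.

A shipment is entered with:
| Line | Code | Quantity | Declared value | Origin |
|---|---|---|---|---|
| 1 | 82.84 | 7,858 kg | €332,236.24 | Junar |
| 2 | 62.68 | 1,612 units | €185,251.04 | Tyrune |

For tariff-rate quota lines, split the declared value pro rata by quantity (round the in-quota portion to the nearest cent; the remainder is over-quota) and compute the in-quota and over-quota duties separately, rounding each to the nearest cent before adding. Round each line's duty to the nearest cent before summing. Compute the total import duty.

€34,380.19

Line 1 (82.84, Junar, 7,858 kg, €332,236.24):
Code 82.84 is under a tariff-rate quota (threshold 2,837 kg). In-quota: 2,837 kg at 3%; over-quota: 5,021 kg at 14.5%.
Pro-rata value split: in-quota = €332,236.24 × 2,837/7,858 = €119,948.36; over-quota = €332,236.24 − €119,948.36 = €212,287.88.
In-quota duty = €119,948.36 × 3% = €3,598.45. Over-quota duty = €212,287.88 × 14.5% = €30,781.74.
Line duty = €3,598.45 + €30,781.74 = €34,380.19.
Line 2 (62.68, Tyrune, 1,612 units, €185,251.04):
Base rate for 62.68 is 2% + €1.30/unit.
Origin Tyrune qualifies under the Quenius–Tyrune agreement and 62.68 is covered: preferential rate Free applies instead.
The additional-duty order on 62.68 targets Casia, not Tyrune; it does not apply.
Duty = €185,251.04 × 0% = €0.00.
Total = €34,380.19 + €0.00 = €34,380.19.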